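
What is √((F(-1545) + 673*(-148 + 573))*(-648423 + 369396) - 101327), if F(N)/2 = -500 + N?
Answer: 2*I*√19666894643 ≈ 2.8048e+5*I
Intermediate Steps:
F(N) = -1000 + 2*N (F(N) = 2*(-500 + N) = -1000 + 2*N)
√((F(-1545) + 673*(-148 + 573))*(-648423 + 369396) - 101327) = √(((-1000 + 2*(-1545)) + 673*(-148 + 573))*(-648423 + 369396) - 101327) = √(((-1000 - 3090) + 673*425)*(-279027) - 101327) = √((-4090 + 286025)*(-279027) - 101327) = √(281935*(-279027) - 101327) = √(-78667477245 - 101327) = √(-78667578572) = 2*I*√19666894643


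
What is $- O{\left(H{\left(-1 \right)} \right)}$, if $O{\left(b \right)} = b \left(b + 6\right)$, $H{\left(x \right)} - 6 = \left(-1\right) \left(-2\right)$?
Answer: $-112$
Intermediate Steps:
$H{\left(x \right)} = 8$ ($H{\left(x \right)} = 6 - -2 = 6 + 2 = 8$)
$O{\left(b \right)} = b \left(6 + b\right)$
$- O{\left(H{\left(-1 \right)} \right)} = - 8 \left(6 + 8\right) = - 8 \cdot 14 = \left(-1\right) 112 = -112$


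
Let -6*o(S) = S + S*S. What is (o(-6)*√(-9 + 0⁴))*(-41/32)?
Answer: 615*I/32 ≈ 19.219*I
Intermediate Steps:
o(S) = -S/6 - S²/6 (o(S) = -(S + S*S)/6 = -(S + S²)/6 = -S/6 - S²/6)
(o(-6)*√(-9 + 0⁴))*(-41/32) = ((-⅙*(-6)*(1 - 6))*√(-9 + 0⁴))*(-41/32) = ((-⅙*(-6)*(-5))*√(-9 + 0))*(-41*1/32) = -15*I*(-41/32) = 615*I/32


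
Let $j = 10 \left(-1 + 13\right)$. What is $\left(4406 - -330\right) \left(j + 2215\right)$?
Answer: $11058560$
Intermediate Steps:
$j = 120$ ($j = 10 \cdot 12 = 120$)
$\left(4406 - -330\right) \left(j + 2215\right) = \left(4406 - -330\right) \left(120 + 2215\right) = \left(4406 + 330\right) 2335 = 4736 \cdot 2335 = 11058560$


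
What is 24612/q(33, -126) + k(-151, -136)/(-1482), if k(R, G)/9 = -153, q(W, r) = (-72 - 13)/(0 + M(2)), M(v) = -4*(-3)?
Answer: -145860921/41990 ≈ -3473.7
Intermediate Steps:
M(v) = 12
q(W, r) = -85/12 (q(W, r) = (-72 - 13)/(0 + 12) = -85/12)
k(R, G) = -1377 (k(R, G) = 9*(-153) = -1377)
24612/q(33, -126) + k(-151, -136)/(-1482) = 24612/(-85/12) - 1377/(-1482) = 24612*(-12/85) - 1377*(-1/1482) = -295344/85 + 459/494 = -145860921/41990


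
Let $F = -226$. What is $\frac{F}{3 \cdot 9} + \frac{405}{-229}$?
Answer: $- \frac{62689}{6183} \approx -10.139$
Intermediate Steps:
$\frac{F}{3 \cdot 9} + \frac{405}{-229} = - \frac{226}{3 \cdot 9} + \frac{405}{-229} = - \frac{226}{27} + 405 \left(- \frac{1}{229}\right) = \left(-226\right) \frac{1}{27} - \frac{405}{229} = - \frac{226}{27} - \frac{405}{229} = - \frac{62689}{6183}$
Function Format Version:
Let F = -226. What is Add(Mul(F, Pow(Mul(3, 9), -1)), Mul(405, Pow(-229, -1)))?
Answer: Rational(-62689, 6183) ≈ -10.139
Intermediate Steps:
Add(Mul(F, Pow(Mul(3, 9), -1)), Mul(405, Pow(-229, -1))) = Add(Mul(-226, Pow(Mul(3, 9), -1)), Mul(405, Pow(-229, -1))) = Add(Mul(-226, Pow(27, -1)), Mul(405, Rational(-1, 229))) = Add(Mul(-226, Rational(1, 27)), Rational(-405, 229)) = Add(Rational(-226, 27), Rational(-405, 229)) = Rational(-62689, 6183)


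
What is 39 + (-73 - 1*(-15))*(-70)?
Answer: 4099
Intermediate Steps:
39 + (-73 - 1*(-15))*(-70) = 39 + (-73 + 15)*(-70) = 39 - 58*(-70) = 39 + 4060 = 4099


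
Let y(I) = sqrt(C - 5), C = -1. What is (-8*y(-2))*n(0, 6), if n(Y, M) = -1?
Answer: 8*I*sqrt(6) ≈ 19.596*I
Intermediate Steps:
y(I) = I*sqrt(6) (y(I) = sqrt(-1 - 5) = sqrt(-6) = I*sqrt(6))
(-8*y(-2))*n(0, 6) = -8*I*sqrt(6)*(-1) = 8*I*sqrt(6)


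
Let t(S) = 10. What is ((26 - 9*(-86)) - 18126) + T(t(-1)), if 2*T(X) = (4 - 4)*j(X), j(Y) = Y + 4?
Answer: -17326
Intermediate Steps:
j(Y) = 4 + Y
T(X) = 0 (T(X) = ((4 - 4)*(4 + X))/2 = (0*(4 + X))/2 = (½)*0 = 0)
((26 - 9*(-86)) - 18126) + T(t(-1)) = ((26 - 9*(-86)) - 18126) + 0 = ((26 + 774) - 18126) + 0 = (800 - 18126) + 0 = -17326 + 0 = -17326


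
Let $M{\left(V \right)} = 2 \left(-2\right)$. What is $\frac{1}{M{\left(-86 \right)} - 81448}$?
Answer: $- \frac{1}{81452} \approx -1.2277 \cdot 10^{-5}$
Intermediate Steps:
$M{\left(V \right)} = -4$
$\frac{1}{M{\left(-86 \right)} - 81448} = \frac{1}{-4 - 81448} = \frac{1}{-81452} = - \frac{1}{81452}$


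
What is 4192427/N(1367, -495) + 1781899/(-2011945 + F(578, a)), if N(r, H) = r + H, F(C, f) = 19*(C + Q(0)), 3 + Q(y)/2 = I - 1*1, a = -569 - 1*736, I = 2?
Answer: 8387656115725/1744906008 ≈ 4806.9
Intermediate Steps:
a = -1305 (a = -569 - 736 = -1305)
Q(y) = -4 (Q(y) = -6 + 2*(2 - 1*1) = -6 + 2*(2 - 1) = -6 + 2*1 = -6 + 2 = -4)
F(C, f) = -76 + 19*C (F(C, f) = 19*(C - 4) = 19*(-4 + C) = -76 + 19*C)
N(r, H) = H + r
4192427/N(1367, -495) + 1781899/(-2011945 + F(578, a)) = 4192427/(-495 + 1367) + 1781899/(-2011945 + (-76 + 19*578)) = 4192427/872 + 1781899/(-2011945 + (-76 + 10982)) = 4192427*(1/872) + 1781899/(-2011945 + 10906) = 4192427/872 + 1781899/(-2001039) = 4192427/872 + 1781899*(-1/2001039) = 4192427/872 - 1781899/2001039 = 8387656115725/1744906008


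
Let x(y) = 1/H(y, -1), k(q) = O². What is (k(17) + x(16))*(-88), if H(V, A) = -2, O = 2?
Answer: -308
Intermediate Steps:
k(q) = 4 (k(q) = 2² = 4)
x(y) = -½ (x(y) = 1/(-2) = -½)
(k(17) + x(16))*(-88) = (4 - ½)*(-88) = (7/2)*(-88) = -308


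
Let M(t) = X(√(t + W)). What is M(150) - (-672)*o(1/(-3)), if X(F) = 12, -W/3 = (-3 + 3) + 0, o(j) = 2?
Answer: 1356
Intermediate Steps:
W = 0 (W = -3*((-3 + 3) + 0) = -3*(0 + 0) = -3*0 = 0)
M(t) = 12
M(150) - (-672)*o(1/(-3)) = 12 - (-672)*2 = 12 - 1*(-1344) = 12 + 1344 = 1356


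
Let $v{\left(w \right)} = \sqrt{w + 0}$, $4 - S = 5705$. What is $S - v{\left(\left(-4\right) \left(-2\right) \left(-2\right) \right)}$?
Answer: $-5701 - 4 i \approx -5701.0 - 4.0 i$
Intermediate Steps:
$S = -5701$ ($S = 4 - 5705 = -5701$)
$v{\left(w \right)} = \sqrt{w}$
$S - v{\left(\left(-4\right) \left(-2\right) \left(-2\right) \right)} = -5701 - \sqrt{\left(-4\right) \left(-2\right) \left(-2\right)} = -5701 - \sqrt{8 \left(-2\right)} = -5701 - \sqrt{-16} = -5701 - 4 i$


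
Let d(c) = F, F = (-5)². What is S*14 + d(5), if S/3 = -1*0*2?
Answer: 25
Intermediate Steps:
F = 25
d(c) = 25
S = 0 (S = 3*(-1*0*2) = 3*(0*2) = 3*0 = 0)
S*14 + d(5) = 0*14 + 25 = 0 + 25 = 25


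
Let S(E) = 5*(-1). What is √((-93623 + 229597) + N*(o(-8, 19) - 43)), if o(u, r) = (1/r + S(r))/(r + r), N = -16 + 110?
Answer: √47623034/19 ≈ 363.21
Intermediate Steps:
S(E) = -5
N = 94
o(u, r) = (-5 + 1/r)/(2*r) (o(u, r) = (1/r - 5)/(r + r) = (-5 + 1/r)/((2*r)) = (-5 + 1/r)*(1/(2*r)) = (-5 + 1/r)/(2*r))
√((-93623 + 229597) + N*(o(-8, 19) - 43)) = √((-93623 + 229597) + 94*((½)*(1 - 5*19)/19² - 43)) = √(135974 + 94*((½)*(1/361)*(1 - 95) - 43)) = √(135974 + 94*((½)*(1/361)*(-94) - 43)) = √(135974 + 94*(-47/361 - 43)) = √(135974 + 94*(-15570/361)) = √(135974 - 1463580/361) = √(47623034/361) = √47623034/19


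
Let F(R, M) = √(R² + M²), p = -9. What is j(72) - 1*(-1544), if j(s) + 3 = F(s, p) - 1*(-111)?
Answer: 1652 + 9*√65 ≈ 1724.6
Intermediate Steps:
F(R, M) = √(M² + R²)
j(s) = 108 + √(81 + s²) (j(s) = -3 + (√((-9)² + s²) - 1*(-111)) = -3 + (√(81 + s²) + 111) = -3 + (111 + √(81 + s²)) = 108 + √(81 + s²))
j(72) - 1*(-1544) = (108 + √(81 + 72²)) - 1*(-1544) = (108 + √(81 + 5184)) + 1544 = (108 + √5265) + 1544 = (108 + 9*√65) + 1544 = 1652 + 9*√65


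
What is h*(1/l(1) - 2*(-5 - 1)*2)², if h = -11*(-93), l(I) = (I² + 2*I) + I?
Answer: 9625407/16 ≈ 6.0159e+5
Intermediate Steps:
l(I) = I² + 3*I
h = 1023
h*(1/l(1) - 2*(-5 - 1)*2)² = 1023*(1/(1*(3 + 1)) - 2*(-5 - 1)*2)² = 1023*(1/(1*4) - 2*(-6)*2)² = 1023*(1/4 + 12*2)² = 1023*(¼ + 24)² = 1023*(97/4)² = 1023*(9409/16) = 9625407/16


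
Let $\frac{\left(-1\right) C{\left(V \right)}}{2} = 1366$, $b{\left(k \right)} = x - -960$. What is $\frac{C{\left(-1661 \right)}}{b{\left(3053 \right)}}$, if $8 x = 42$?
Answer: $- \frac{10928}{3861} \approx -2.8304$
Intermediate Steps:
$x = \frac{21}{4}$ ($x = \frac{1}{8} \cdot 42 = \frac{21}{4} \approx 5.25$)
$b{\left(k \right)} = \frac{3861}{4}$ ($b{\left(k \right)} = \frac{21}{4} - -960 = \frac{21}{4} + 960 = \frac{3861}{4}$)
$C{\left(V \right)} = -2732$ ($C{\left(V \right)} = \left(-2\right) 1366 = -2732$)
$\frac{C{\left(-1661 \right)}}{b{\left(3053 \right)}} = - \frac{2732}{\frac{3861}{4}} = \left(-2732\right) \frac{4}{3861} = - \frac{10928}{3861}$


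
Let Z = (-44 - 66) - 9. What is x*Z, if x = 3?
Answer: -357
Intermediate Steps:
Z = -119 (Z = -110 - 9 = -119)
x*Z = 3*(-119) = -357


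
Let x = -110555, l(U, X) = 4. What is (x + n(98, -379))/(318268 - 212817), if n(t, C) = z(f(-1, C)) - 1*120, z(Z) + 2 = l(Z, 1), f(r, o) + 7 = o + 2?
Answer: -110673/105451 ≈ -1.0495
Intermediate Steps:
f(r, o) = -5 + o (f(r, o) = -7 + (o + 2) = -7 + (2 + o) = -5 + o)
z(Z) = 2 (z(Z) = -2 + 4 = 2)
n(t, C) = -118 (n(t, C) = 2 - 1*120 = 2 - 120 = -118)
(x + n(98, -379))/(318268 - 212817) = (-110555 - 118)/(318268 - 212817) = -110673/105451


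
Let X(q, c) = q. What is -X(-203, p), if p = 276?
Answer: 203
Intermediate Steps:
-X(-203, p) = -1*(-203) = 203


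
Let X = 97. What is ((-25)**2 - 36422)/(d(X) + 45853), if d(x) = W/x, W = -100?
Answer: -3472309/4447641 ≈ -0.78071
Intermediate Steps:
d(x) = -100/x
((-25)**2 - 36422)/(d(X) + 45853) = ((-25)**2 - 36422)/(-100/97 + 45853) = (625 - 36422)/(-100*1/97 + 45853) = -35797/(-100/97 + 45853) = -35797/4447641/97 = -35797*97/4447641 = -3472309/4447641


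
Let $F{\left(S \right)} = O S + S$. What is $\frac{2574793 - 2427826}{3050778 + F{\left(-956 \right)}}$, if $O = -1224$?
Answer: $\frac{146967}{4219966} \approx 0.034827$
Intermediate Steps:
$F{\left(S \right)} = - 1223 S$ ($F{\left(S \right)} = - 1224 S + S = - 1223 S$)
$\frac{2574793 - 2427826}{3050778 + F{\left(-956 \right)}} = \frac{2574793 - 2427826}{3050778 - -1169188} = \frac{146967}{3050778 + 1169188} = \frac{146967}{4219966}$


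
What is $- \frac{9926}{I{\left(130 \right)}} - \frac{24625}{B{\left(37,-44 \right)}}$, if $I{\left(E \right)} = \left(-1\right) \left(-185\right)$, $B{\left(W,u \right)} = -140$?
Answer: $\frac{633197}{5180} \approx 122.24$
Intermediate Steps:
$I{\left(E \right)} = 185$
$- \frac{9926}{I{\left(130 \right)}} - \frac{24625}{B{\left(37,-44 \right)}} = - \frac{9926}{185} - \frac{24625}{-140} = \left(-9926\right) \frac{1}{185} - - \frac{4925}{28} = - \frac{9926}{185} + \frac{4925}{28} = \frac{633197}{5180}$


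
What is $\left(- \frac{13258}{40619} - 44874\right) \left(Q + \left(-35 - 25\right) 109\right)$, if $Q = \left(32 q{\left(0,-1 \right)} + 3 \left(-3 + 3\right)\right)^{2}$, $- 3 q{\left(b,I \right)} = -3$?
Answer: $\frac{10054290456224}{40619} \approx 2.4753 \cdot 10^{8}$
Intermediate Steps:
$q{\left(b,I \right)} = 1$ ($q{\left(b,I \right)} = \left(- \frac{1}{3}\right) \left(-3\right) = 1$)
$Q = 1024$ ($Q = \left(32 \cdot 1 + 3 \left(-3 + 3\right)\right)^{2} = \left(32 + 3 \cdot 0\right)^{2} = \left(32 + 0\right)^{2} = 32^{2} = 1024$)
$\left(- \frac{13258}{40619} - 44874\right) \left(Q + \left(-35 - 25\right) 109\right) = \left(- \frac{13258}{40619} - 44874\right) \left(1024 + \left(-35 - 25\right) 109\right) = \left(\left(-13258\right) \frac{1}{40619} - 44874\right) \left(1024 - 6540\right) = \left(- \frac{13258}{40619} - 44874\right) \left(1024 - 6540\right) = \left(- \frac{1822750264}{40619}\right) \left(-5516\right) = \frac{10054290456224}{40619}$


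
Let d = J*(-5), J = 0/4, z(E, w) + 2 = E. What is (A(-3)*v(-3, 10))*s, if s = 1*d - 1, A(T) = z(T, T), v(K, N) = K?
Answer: -15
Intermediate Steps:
z(E, w) = -2 + E
A(T) = -2 + T
J = 0 (J = 0*(¼) = 0)
d = 0 (d = 0*(-5) = 0)
s = -1 (s = 1*0 - 1 = 0 - 1 = -1)
(A(-3)*v(-3, 10))*s = ((-2 - 3)*(-3))*(-1) = -5*(-3)*(-1) = 15*(-1) = -15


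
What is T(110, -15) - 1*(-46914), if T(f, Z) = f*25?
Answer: 49664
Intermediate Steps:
T(f, Z) = 25*f
T(110, -15) - 1*(-46914) = 25*110 - 1*(-46914) = 2750 + 46914 = 49664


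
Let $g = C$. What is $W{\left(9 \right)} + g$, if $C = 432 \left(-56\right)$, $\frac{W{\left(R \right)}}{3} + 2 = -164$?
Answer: $-24690$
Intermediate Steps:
$W{\left(R \right)} = -498$ ($W{\left(R \right)} = -6 + 3 \left(-164\right) = -6 - 492 = -498$)
$C = -24192$
$g = -24192$
$W{\left(9 \right)} + g = -498 - 24192 = -24690$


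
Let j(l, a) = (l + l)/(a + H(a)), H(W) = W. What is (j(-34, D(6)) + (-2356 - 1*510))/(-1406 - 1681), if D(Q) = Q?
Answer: 8615/9261 ≈ 0.93025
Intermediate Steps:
j(l, a) = l/a (j(l, a) = (l + l)/(a + a) = (2*l)/((2*a)) = (2*l)*(1/(2*a)) = l/a)
(j(-34, D(6)) + (-2356 - 1*510))/(-1406 - 1681) = (-34/6 + (-2356 - 1*510))/(-1406 - 1681) = (-34*1/6 + (-2356 - 510))/(-3087) = (-17/3 - 2866)*(-1/3087) = -8615/3*(-1/3087) = 8615/9261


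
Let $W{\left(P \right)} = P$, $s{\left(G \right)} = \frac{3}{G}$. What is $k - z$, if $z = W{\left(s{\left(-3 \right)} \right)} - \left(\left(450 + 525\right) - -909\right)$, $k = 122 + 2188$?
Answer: $4195$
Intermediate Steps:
$k = 2310$
$z = -1885$ ($z = \frac{3}{-3} - \left(\left(450 + 525\right) - -909\right) = 3 \left(- \frac{1}{3}\right) - \left(975 + 909\right) = -1 - 1884 = -1885$)
$k - z = 2310 - -1885 = 2310 + 1885 = 4195$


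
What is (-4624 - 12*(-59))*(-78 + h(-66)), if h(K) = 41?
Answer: 144892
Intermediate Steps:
(-4624 - 12*(-59))*(-78 + h(-66)) = (-4624 - 12*(-59))*(-78 + 41) = (-4624 + 708)*(-37) = -3916*(-37) = 144892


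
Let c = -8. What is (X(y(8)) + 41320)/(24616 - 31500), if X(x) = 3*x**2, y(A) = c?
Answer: -10378/1721 ≈ -6.0302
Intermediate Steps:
y(A) = -8
(X(y(8)) + 41320)/(24616 - 31500) = (3*(-8)**2 + 41320)/(24616 - 31500) = (3*64 + 41320)/(-6884) = (192 + 41320)*(-1/6884) = 41512*(-1/6884) = -10378/1721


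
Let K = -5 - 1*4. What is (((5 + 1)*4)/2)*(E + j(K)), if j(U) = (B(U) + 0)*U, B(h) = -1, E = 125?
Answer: 1608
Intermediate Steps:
K = -9 (K = -5 - 4 = -9)
j(U) = -U (j(U) = (-1 + 0)*U = -U)
(((5 + 1)*4)/2)*(E + j(K)) = (((5 + 1)*4)/2)*(125 - 1*(-9)) = ((6*4)*(½))*(125 + 9) = (24*(½))*134 = 12*134 = 1608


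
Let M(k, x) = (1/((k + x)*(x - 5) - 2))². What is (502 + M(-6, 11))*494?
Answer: 97211543/392 ≈ 2.4799e+5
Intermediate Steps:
M(k, x) = (-2 + (-5 + x)*(k + x))⁻² (M(k, x) = (1/((k + x)*(-5 + x) - 2))² = (1/((-5 + x)*(k + x) - 2))² = (1/(-2 + (-5 + x)*(k + x)))² = (-2 + (-5 + x)*(k + x))⁻²)
(502 + M(-6, 11))*494 = (502 + (2 - 1*11² + 5*(-6) + 5*11 - 1*(-6)*11)⁻²)*494 = (502 + (2 - 1*121 - 30 + 55 + 66)⁻²)*494 = (502 + (2 - 121 - 30 + 55 + 66)⁻²)*494 = (502 + (-28)⁻²)*494 = (502 + 1/784)*494 = (393569/784)*494 = 97211543/392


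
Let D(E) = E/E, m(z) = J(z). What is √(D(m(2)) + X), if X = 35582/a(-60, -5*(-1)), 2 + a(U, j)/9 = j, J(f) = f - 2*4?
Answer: √106827/9 ≈ 36.316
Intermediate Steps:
J(f) = -8 + f (J(f) = f - 8 = -8 + f)
a(U, j) = -18 + 9*j
m(z) = -8 + z
D(E) = 1
X = 35582/27 (X = 35582/(-18 + 9*(-5*(-1))) = 35582/(-18 + 9*5) = 35582/(-18 + 45) = 35582/27 ≈ 1317.9)
√(D(m(2)) + X) = √(1 + 35582/27) = √(35609/27) = √106827/9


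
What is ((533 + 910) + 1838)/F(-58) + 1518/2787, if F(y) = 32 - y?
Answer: 3093589/83610 ≈ 37.000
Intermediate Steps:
((533 + 910) + 1838)/F(-58) + 1518/2787 = ((533 + 910) + 1838)/(32 - 1*(-58)) + 1518/2787 = (1443 + 1838)/(32 + 58) + 1518*(1/2787) = 3281/90 + 506/929 = 3093589/83610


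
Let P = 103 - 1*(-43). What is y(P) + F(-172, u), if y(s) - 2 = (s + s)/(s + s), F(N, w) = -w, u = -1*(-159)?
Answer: -156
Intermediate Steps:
u = 159
P = 146 (P = 103 + 43 = 146)
y(s) = 3 (y(s) = 2 + (s + s)/(s + s) = 2 + (2*s)/((2*s)) = 2 + (2*s)*(1/(2*s)) = 2 + 1 = 3)
y(P) + F(-172, u) = 3 - 1*159 = 3 - 159 = -156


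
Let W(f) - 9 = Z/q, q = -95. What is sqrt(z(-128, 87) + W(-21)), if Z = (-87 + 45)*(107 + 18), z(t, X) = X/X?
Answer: 2*sqrt(5890)/19 ≈ 8.0786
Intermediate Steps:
z(t, X) = 1
Z = -5250 (Z = -42*125 = -5250)
W(f) = 1221/19 (W(f) = 9 - 5250/(-95) = 9 - 5250*(-1/95) = 9 + 1050/19 = 1221/19)
sqrt(z(-128, 87) + W(-21)) = sqrt(1 + 1221/19) = sqrt(1240/19) = 2*sqrt(5890)/19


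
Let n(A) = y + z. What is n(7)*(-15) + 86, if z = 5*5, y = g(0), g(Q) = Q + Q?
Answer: -289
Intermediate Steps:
g(Q) = 2*Q
y = 0 (y = 2*0 = 0)
z = 25
n(A) = 25 (n(A) = 0 + 25 = 25)
n(7)*(-15) + 86 = 25*(-15) + 86 = -375 + 86 = -289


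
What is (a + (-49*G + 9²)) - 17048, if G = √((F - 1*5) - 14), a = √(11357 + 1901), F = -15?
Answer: -16967 + √13258 - 49*I*√34 ≈ -16852.0 - 285.72*I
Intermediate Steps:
a = √13258 ≈ 115.14
G = I*√34 (G = √((-15 - 1*5) - 14) = √((-15 - 5) - 14) = √(-20 - 14) = √(-34) = I*√34 ≈ 5.8309*I)
(a + (-49*G + 9²)) - 17048 = (√13258 + (-49*I*√34 + 9²)) - 17048 = (√13258 + (-49*I*√34 + 81)) - 17048 = (√13258 + (81 - 49*I*√34)) - 17048 = (81 + √13258 - 49*I*√34) - 17048 = -16967 + √13258 - 49*I*√34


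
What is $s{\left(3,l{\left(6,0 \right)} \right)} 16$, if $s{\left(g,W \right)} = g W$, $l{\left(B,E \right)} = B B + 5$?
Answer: $1968$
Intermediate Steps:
$l{\left(B,E \right)} = 5 + B^{2}$ ($l{\left(B,E \right)} = B^{2} + 5 = 5 + B^{2}$)
$s{\left(g,W \right)} = W g$
$s{\left(3,l{\left(6,0 \right)} \right)} 16 = \left(5 + 6^{2}\right) 3 \cdot 16 = \left(5 + 36\right) 3 \cdot 16 = 41 \cdot 3 \cdot 16 = 123 \cdot 16 = 1968$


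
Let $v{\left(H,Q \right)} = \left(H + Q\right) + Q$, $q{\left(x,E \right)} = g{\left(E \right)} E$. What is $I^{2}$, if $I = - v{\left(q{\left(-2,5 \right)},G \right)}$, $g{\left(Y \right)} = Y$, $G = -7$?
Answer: $121$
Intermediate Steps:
$q{\left(x,E \right)} = E^{2}$ ($q{\left(x,E \right)} = E E = E^{2}$)
$v{\left(H,Q \right)} = H + 2 Q$
$I = -11$ ($I = - (5^{2} + 2 \left(-7\right)) = - (25 - 14) = \left(-1\right) 11 = -11$)
$I^{2} = \left(-11\right)^{2} = 121$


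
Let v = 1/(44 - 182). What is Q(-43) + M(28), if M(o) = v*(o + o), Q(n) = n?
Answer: -2995/69 ≈ -43.406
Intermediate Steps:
v = -1/138 (v = 1/(-138) = -1/138 ≈ -0.0072464)
M(o) = -o/69 (M(o) = -(o + o)/138 = -o/69)
Q(-43) + M(28) = -43 - 1/69*28 = -43 - 28/69 = -2995/69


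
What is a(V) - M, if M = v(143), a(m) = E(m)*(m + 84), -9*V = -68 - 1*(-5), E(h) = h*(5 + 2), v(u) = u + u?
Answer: 4173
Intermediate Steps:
v(u) = 2*u
E(h) = 7*h (E(h) = h*7 = 7*h)
V = 7 (V = -(-68 - 1*(-5))/9 = -(-68 + 5)/9 = -⅑*(-63) = 7)
a(m) = 7*m*(84 + m) (a(m) = (7*m)*(m + 84) = (7*m)*(84 + m) = 7*m*(84 + m))
M = 286 (M = 2*143 = 286)
a(V) - M = 7*7*(84 + 7) - 1*286 = 7*7*91 - 286 = 4459 - 286 = 4173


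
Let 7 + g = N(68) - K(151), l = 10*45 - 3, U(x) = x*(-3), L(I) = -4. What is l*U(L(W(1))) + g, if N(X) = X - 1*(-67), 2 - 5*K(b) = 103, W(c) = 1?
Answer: 27561/5 ≈ 5512.2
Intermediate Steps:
K(b) = -101/5 (K(b) = ⅖ - ⅕*103 = ⅖ - 103/5 = -101/5)
U(x) = -3*x
N(X) = 67 + X (N(X) = X + 67 = 67 + X)
l = 447 (l = 450 - 3 = 447)
g = 741/5 (g = -7 + ((67 + 68) - 1*(-101/5)) = -7 + (135 + 101/5) = -7 + 776/5 = 741/5 ≈ 148.20)
l*U(L(W(1))) + g = 447*(-3*(-4)) + 741/5 = 447*12 + 741/5 = 5364 + 741/5 = 27561/5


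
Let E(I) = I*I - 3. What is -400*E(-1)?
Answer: 800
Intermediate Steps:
E(I) = -3 + I² (E(I) = I² - 3 = -3 + I²)
-400*E(-1) = -400*(-3 + (-1)²) = -400*(-3 + 1) = -400*(-2) = 800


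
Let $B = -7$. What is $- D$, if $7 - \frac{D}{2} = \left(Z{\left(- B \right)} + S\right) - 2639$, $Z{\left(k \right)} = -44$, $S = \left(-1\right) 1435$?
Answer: $-8250$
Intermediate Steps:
$S = -1435$
$D = 8250$ ($D = 14 - 2 \left(\left(-44 - 1435\right) - 2639\right) = 14 - 2 \left(-1479 - 2639\right) = 14 - -8236 = 14 + 8236 = 8250$)
$- D = \left(-1\right) 8250 = -8250$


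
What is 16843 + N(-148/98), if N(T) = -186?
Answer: 16657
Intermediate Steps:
16843 + N(-148/98) = 16843 - 186 = 16657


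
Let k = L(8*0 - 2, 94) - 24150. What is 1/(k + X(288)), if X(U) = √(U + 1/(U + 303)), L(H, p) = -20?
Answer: -14284470/345255469691 - √100593519/345255469691 ≈ -4.1403e-5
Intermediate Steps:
k = -24170 (k = -20 - 24150 = -24170)
X(U) = √(U + 1/(303 + U))
1/(k + X(288)) = 1/(-24170 + √((1 + 288*(303 + 288))/(303 + 288))) = 1/(-24170 + √((1 + 288*591)/591)) = 1/(-24170 + √((1 + 170208)/591)) = 1/(-24170 + √((1/591)*170209)) = 1/(-24170 + √(170209/591)) = 1/(-24170 + √100593519/591)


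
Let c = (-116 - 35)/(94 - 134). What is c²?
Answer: 22801/1600 ≈ 14.251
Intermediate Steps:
c = 151/40 (c = -151/(-40) = -151*(-1/40) = 151/40 ≈ 3.7750)
c² = (151/40)² = 22801/1600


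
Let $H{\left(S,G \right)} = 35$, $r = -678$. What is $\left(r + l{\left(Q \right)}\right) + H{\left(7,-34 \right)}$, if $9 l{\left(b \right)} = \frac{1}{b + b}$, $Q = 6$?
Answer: $- \frac{69443}{108} \approx -642.99$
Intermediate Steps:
$l{\left(b \right)} = \frac{1}{18 b}$ ($l{\left(b \right)} = \frac{1}{9 \left(b + b\right)} = \frac{1}{9 \cdot 2 b} = \frac{\frac{1}{2} \frac{1}{b}}{9} = \frac{1}{18 b}$)
$\left(r + l{\left(Q \right)}\right) + H{\left(7,-34 \right)} = \left(-678 + \frac{1}{18 \cdot 6}\right) + 35 = \left(-678 + \frac{1}{18} \cdot \frac{1}{6}\right) + 35 = \left(-678 + \frac{1}{108}\right) + 35 = - \frac{73223}{108} + 35 = - \frac{69443}{108}$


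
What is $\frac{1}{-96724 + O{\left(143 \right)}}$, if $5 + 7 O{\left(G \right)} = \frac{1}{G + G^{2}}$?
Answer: $- \frac{144144}{13942287215} \approx -1.0339 \cdot 10^{-5}$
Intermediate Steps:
$O{\left(G \right)} = - \frac{5}{7} + \frac{1}{7 \left(G + G^{2}\right)}$
$\frac{1}{-96724 + O{\left(143 \right)}} = \frac{1}{-96724 + \frac{1 - 715 - 5 \cdot 143^{2}}{7 \cdot 143 \left(1 + 143\right)}} = \frac{1}{-96724 + \frac{1}{7} \cdot \frac{1}{143} \cdot \frac{1}{144} \left(1 - 715 - 102245\right)} = \frac{1}{-96724 + \frac{1}{7} \cdot \frac{1}{143} \cdot \frac{1}{144} \left(-102959\right)} = \frac{1}{-96724 - \frac{102959}{144144}} = \frac{1}{- \frac{13942287215}{144144}} = - \frac{144144}{13942287215}$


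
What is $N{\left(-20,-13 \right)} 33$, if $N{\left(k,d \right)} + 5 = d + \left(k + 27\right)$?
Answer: $-363$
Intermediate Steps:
$N{\left(k,d \right)} = 22 + d + k$ ($N{\left(k,d \right)} = -5 + \left(d + \left(k + 27\right)\right) = -5 + \left(d + \left(27 + k\right)\right) = -5 + \left(27 + d + k\right) = 22 + d + k$)
$N{\left(-20,-13 \right)} 33 = \left(22 - 13 - 20\right) 33 = \left(-11\right) 33 = -363$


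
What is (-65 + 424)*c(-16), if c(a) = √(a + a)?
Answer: 1436*I*√2 ≈ 2030.8*I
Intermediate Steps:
c(a) = √2*√a (c(a) = √(2*a) = √2*√a)
(-65 + 424)*c(-16) = (-65 + 424)*(√2*√(-16)) = 359*(√2*(4*I)) = 359*(4*I*√2) = 1436*I*√2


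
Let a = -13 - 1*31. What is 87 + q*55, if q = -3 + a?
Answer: -2498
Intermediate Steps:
a = -44 (a = -13 - 31 = -44)
q = -47 (q = -3 - 44 = -47)
87 + q*55 = 87 - 47*55 = 87 - 2585 = -2498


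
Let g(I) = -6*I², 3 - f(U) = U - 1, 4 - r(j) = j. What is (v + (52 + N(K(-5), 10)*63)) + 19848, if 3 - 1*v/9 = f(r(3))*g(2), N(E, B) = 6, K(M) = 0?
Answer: 20953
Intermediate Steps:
r(j) = 4 - j
f(U) = 4 - U (f(U) = 3 - (U - 1) = 3 - (-1 + U) = 3 + (1 - U) = 4 - U)
v = 675 (v = 27 - 9*(4 - (4 - 1*3))*(-6*2²) = 27 - 9*(4 - (4 - 3))*(-6*4) = 27 - 9*(4 - 1*1)*(-24) = 27 - 9*(4 - 1)*(-24) = 27 - 27*(-24) = 27 - 9*(-72) = 27 + 648 = 675)
(v + (52 + N(K(-5), 10)*63)) + 19848 = (675 + (52 + 6*63)) + 19848 = (675 + (52 + 378)) + 19848 = (675 + 430) + 19848 = 1105 + 19848 = 20953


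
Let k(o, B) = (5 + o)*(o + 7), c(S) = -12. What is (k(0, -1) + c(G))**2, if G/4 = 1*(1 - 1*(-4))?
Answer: 529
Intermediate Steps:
G = 20 (G = 4*(1*(1 - 1*(-4))) = 4*(1*(1 + 4)) = 4*(1*5) = 4*5 = 20)
k(o, B) = (5 + o)*(7 + o)
(k(0, -1) + c(G))**2 = ((35 + 0**2 + 12*0) - 12)**2 = ((35 + 0 + 0) - 12)**2 = (35 - 12)**2 = 23**2 = 529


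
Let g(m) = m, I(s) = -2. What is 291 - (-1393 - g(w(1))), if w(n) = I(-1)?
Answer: 1682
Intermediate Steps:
w(n) = -2
291 - (-1393 - g(w(1))) = 291 - (-1393 - 1*(-2)) = 291 - (-1393 + 2) = 291 - 1*(-1391) = 291 + 1391 = 1682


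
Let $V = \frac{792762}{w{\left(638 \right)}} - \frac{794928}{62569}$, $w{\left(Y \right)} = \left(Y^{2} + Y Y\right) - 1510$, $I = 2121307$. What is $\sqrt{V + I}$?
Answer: $\frac{2 \sqrt{2027883419316241142162494}}{1955468957} \approx 1456.5$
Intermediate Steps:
$w{\left(Y \right)} = -1510 + 2 Y^{2}$ ($w{\left(Y \right)} = \left(Y^{2} + Y^{2}\right) - 1510 = 2 Y^{2} - 1510 = -1510 + 2 Y^{2}$)
$V = - \frac{22936103031}{1955468957}$ ($V = \frac{792762}{-1510 + 2 \cdot 638^{2}} - \frac{794928}{62569} = \frac{792762}{-1510 + 2 \cdot 407044} - \frac{794928}{62569} = \frac{792762}{-1510 + 814088} - \frac{794928}{62569} = \frac{792762}{812578} - \frac{794928}{62569} = 792762 \cdot \frac{1}{812578} - \frac{794928}{62569} = \frac{396381}{406289} - \frac{794928}{62569} = - \frac{22936103031}{1955468957} \approx -11.729$)
$\sqrt{V + I} = \sqrt{- \frac{22936103031}{1955468957} + 2121307} = \sqrt{\frac{4148127050663768}{1955468957}} = \frac{2 \sqrt{2027883419316241142162494}}{1955468957}$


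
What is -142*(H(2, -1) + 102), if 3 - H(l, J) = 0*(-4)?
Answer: -14910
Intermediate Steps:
H(l, J) = 3 (H(l, J) = 3 - 0*(-4) = 3 - 1*0 = 3 + 0 = 3)
-142*(H(2, -1) + 102) = -142*(3 + 102) = -142*105 = -14910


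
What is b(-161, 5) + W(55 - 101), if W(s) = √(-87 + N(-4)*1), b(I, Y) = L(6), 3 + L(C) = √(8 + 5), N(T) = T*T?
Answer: -3 + √13 + I*√71 ≈ 0.60555 + 8.4261*I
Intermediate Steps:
N(T) = T²
L(C) = -3 + √13 (L(C) = -3 + √(8 + 5) = -3 + √13)
b(I, Y) = -3 + √13
W(s) = I*√71 (W(s) = √(-87 + (-4)²*1) = √(-87 + 16*1) = √(-87 + 16) = √(-71) = I*√71)
b(-161, 5) + W(55 - 101) = (-3 + √13) + I*√71 = -3 + √13 + I*√71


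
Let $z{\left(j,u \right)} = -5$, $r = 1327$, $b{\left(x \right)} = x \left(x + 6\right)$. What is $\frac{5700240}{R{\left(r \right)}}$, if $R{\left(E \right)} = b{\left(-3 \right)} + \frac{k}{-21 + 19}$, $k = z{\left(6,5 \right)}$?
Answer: $-876960$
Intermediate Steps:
$b{\left(x \right)} = x \left(6 + x\right)$
$k = -5$
$R{\left(E \right)} = - \frac{13}{2}$ ($R{\left(E \right)} = - 3 \left(6 - 3\right) + \frac{1}{-21 + 19} \left(-5\right) = \left(-3\right) 3 + \frac{1}{-2} \left(-5\right) = -9 - - \frac{5}{2} = -9 + \frac{5}{2} = - \frac{13}{2}$)
$\frac{5700240}{R{\left(r \right)}} = \frac{5700240}{- \frac{13}{2}} = 5700240 \left(- \frac{2}{13}\right) = -876960$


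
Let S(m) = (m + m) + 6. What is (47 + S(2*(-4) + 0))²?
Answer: 1369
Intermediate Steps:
S(m) = 6 + 2*m (S(m) = 2*m + 6 = 6 + 2*m)
(47 + S(2*(-4) + 0))² = (47 + (6 + 2*(2*(-4) + 0)))² = (47 + (6 + 2*(-8 + 0)))² = (47 + (6 + 2*(-8)))² = (47 + (6 - 16))² = (47 - 10)² = 37² = 1369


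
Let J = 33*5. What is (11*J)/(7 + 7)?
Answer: 1815/14 ≈ 129.64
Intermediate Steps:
J = 165
(11*J)/(7 + 7) = (11*165)/(7 + 7) = 1815/14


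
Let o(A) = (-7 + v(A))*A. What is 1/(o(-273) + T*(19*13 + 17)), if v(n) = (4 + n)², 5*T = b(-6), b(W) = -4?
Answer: -5/98764266 ≈ -5.0626e-8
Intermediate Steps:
T = -⅘ (T = (⅕)*(-4) = -⅘ ≈ -0.80000)
o(A) = A*(-7 + (4 + A)²) (o(A) = (-7 + (4 + A)²)*A = A*(-7 + (4 + A)²))
1/(o(-273) + T*(19*13 + 17)) = 1/(-273*(-7 + (4 - 273)²) - 4*(19*13 + 17)/5) = 1/(-273*(-7 + (-269)²) - 4*(247 + 17)/5) = 1/(-273*(-7 + 72361) - ⅘*264) = 1/(-273*72354 - 1056/5) = 1/(-19752642 - 1056/5) = 1/(-98764266/5) = -5/98764266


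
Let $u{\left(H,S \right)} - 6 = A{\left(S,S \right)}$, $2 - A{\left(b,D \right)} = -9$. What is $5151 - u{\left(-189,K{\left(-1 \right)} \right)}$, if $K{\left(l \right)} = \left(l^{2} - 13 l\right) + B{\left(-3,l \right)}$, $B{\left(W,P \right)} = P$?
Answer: $5134$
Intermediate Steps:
$A{\left(b,D \right)} = 11$ ($A{\left(b,D \right)} = 2 - -9 = 2 + 9 = 11$)
$K{\left(l \right)} = l^{2} - 12 l$ ($K{\left(l \right)} = \left(l^{2} - 13 l\right) + l = l^{2} - 12 l$)
$u{\left(H,S \right)} = 17$ ($u{\left(H,S \right)} = 6 + 11 = 17$)
$5151 - u{\left(-189,K{\left(-1 \right)} \right)} = 5151 - 17 = 5134$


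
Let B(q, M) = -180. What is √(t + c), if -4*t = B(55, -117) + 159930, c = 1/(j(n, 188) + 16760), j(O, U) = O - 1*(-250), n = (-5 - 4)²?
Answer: I*√576090608906/3798 ≈ 199.84*I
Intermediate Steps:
n = 81 (n = (-9)² = 81)
j(O, U) = 250 + O (j(O, U) = O + 250 = 250 + O)
c = 1/17091 (c = 1/((250 + 81) + 16760) = 1/(331 + 16760) = 1/17091 ≈ 5.8510e-5)
t = -79875/2 (t = -(-180 + 159930)/4 = -¼*159750 = -79875/2 ≈ -39938.)
√(t + c) = √(-79875/2 + 1/17091) = √(-1365143623/34182) = I*√576090608906/3798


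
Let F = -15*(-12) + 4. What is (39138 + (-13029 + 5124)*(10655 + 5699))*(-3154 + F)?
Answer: 383840519040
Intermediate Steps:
F = 184 (F = 180 + 4 = 184)
(39138 + (-13029 + 5124)*(10655 + 5699))*(-3154 + F) = (39138 + (-13029 + 5124)*(10655 + 5699))*(-3154 + 184) = (39138 - 7905*16354)*(-2970) = (39138 - 129278370)*(-2970) = -129239232*(-2970) = 383840519040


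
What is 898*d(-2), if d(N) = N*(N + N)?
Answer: 7184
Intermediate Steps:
d(N) = 2*N² (d(N) = N*(2*N) = 2*N²)
898*d(-2) = 898*(2*(-2)²) = 898*(2*4) = 898*8 = 7184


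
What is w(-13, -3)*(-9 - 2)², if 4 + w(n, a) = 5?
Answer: 121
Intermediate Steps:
w(n, a) = 1 (w(n, a) = -4 + 5 = 1)
w(-13, -3)*(-9 - 2)² = 1*(-9 - 2)² = 1*(-11)² = 1*121 = 121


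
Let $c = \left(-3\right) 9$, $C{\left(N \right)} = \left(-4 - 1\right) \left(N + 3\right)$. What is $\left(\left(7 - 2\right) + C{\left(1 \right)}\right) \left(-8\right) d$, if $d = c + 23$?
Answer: $-480$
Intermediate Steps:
$C{\left(N \right)} = -15 - 5 N$ ($C{\left(N \right)} = - 5 \left(3 + N\right) = -15 - 5 N$)
$c = -27$
$d = -4$ ($d = -27 + 23 = -4$)
$\left(\left(7 - 2\right) + C{\left(1 \right)}\right) \left(-8\right) d = \left(\left(7 - 2\right) - 20\right) \left(-8\right) \left(-4\right) = \left(5 - 20\right) \left(-8\right) \left(-4\right) = \left(-15\right) \left(-8\right) \left(-4\right) = 120 \left(-4\right) = -480$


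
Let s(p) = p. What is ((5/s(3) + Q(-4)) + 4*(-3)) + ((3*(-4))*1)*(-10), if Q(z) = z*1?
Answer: 317/3 ≈ 105.67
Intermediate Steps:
Q(z) = z
((5/s(3) + Q(-4)) + 4*(-3)) + ((3*(-4))*1)*(-10) = ((5/3 - 4) + 4*(-3)) + ((3*(-4))*1)*(-10) = (((⅓)*5 - 4) - 12) - 12*1*(-10) = ((5/3 - 4) - 12) - 12*(-10) = (-7/3 - 12) + 120 = -43/3 + 120 = 317/3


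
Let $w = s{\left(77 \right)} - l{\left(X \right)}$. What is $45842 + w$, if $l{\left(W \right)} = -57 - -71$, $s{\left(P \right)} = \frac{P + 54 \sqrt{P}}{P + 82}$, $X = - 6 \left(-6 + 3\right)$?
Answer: $\frac{7286729}{159} + \frac{18 \sqrt{77}}{53} \approx 45831.0$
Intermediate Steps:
$X = 18$ ($X = \left(-6\right) \left(-3\right) = 18$)
$s{\left(P \right)} = \frac{P + 54 \sqrt{P}}{82 + P}$
$l{\left(W \right)} = 14$ ($l{\left(W \right)} = -57 + 71 = 14$)
$w = - \frac{2149}{159} + \frac{18 \sqrt{77}}{53}$ ($w = \frac{77 + 54 \sqrt{77}}{82 + 77} - 14 = \frac{77 + 54 \sqrt{77}}{159} - 14 = \left(\frac{77}{159} + \frac{18 \sqrt{77}}{53}\right) - 14 = - \frac{2149}{159} + \frac{18 \sqrt{77}}{53} \approx -10.536$)
$45842 + w = 45842 - \left(\frac{2149}{159} - \frac{18 \sqrt{77}}{53}\right) = \frac{7286729}{159} + \frac{18 \sqrt{77}}{53}$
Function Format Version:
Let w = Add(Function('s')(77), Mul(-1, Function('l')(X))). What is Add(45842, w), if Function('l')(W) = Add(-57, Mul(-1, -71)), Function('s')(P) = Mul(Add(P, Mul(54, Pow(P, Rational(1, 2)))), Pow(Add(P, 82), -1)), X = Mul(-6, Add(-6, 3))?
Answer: Add(Rational(7286729, 159), Mul(Rational(18, 53), Pow(77, Rational(1, 2)))) ≈ 45831.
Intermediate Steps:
X = 18 (X = Mul(-6, -3) = 18)
Function('s')(P) = Mul(Pow(Add(82, P), -1), Add(P, Mul(54, Pow(P, Rational(1, 2))))) (Function('s')(P) = Mul(Add(P, Mul(54, Pow(P, Rational(1, 2)))), Pow(Add(82, P), -1)) = Mul(Pow(Add(82, P), -1), Add(P, Mul(54, Pow(P, Rational(1, 2))))))
Function('l')(W) = 14 (Function('l')(W) = Add(-57, 71) = 14)
w = Add(Rational(-2149, 159), Mul(Rational(18, 53), Pow(77, Rational(1, 2)))) (w = Add(Mul(Pow(Add(82, 77), -1), Add(77, Mul(54, Pow(77, Rational(1, 2))))), Mul(-1, 14)) = Add(Mul(Pow(159, -1), Add(77, Mul(54, Pow(77, Rational(1, 2))))), -14) = Add(Mul(Rational(1, 159), Add(77, Mul(54, Pow(77, Rational(1, 2))))), -14) = Add(Add(Rational(77, 159), Mul(Rational(18, 53), Pow(77, Rational(1, 2)))), -14) = Add(Rational(-2149, 159), Mul(Rational(18, 53), Pow(77, Rational(1, 2)))) ≈ -10.536)
Add(45842, w) = Add(45842, Add(Rational(-2149, 159), Mul(Rational(18, 53), Pow(77, Rational(1, 2))))) = Add(Rational(7286729, 159), Mul(Rational(18, 53), Pow(77, Rational(1, 2))))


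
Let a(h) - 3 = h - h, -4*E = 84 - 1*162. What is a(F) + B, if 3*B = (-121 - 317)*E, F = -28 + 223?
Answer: -2844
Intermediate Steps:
E = 39/2 (E = -(84 - 1*162)/4 = -(84 - 162)/4 = -¼*(-78) = 39/2 ≈ 19.500)
F = 195
B = -2847 (B = ((-121 - 317)*(39/2))/3 = (-438*39/2)/3 = (⅓)*(-8541) = -2847)
a(h) = 3 (a(h) = 3 + (h - h) = 3 + 0 = 3)
a(F) + B = 3 - 2847 = -2844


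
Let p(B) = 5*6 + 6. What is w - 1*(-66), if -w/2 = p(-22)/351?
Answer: 2566/39 ≈ 65.795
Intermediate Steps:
p(B) = 36 (p(B) = 30 + 6 = 36)
w = -8/39 (w = -72/351 = -2*4/39 = -8/39 ≈ -0.20513)
w - 1*(-66) = -8/39 - 1*(-66) = -8/39 + 66 = 2566/39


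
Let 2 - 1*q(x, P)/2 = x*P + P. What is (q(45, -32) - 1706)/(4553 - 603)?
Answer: 621/1975 ≈ 0.31443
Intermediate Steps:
q(x, P) = 4 - 2*P - 2*P*x (q(x, P) = 4 - 2*(x*P + P) = 4 - 2*(P*x + P) = 4 - 2*(P + P*x) = 4 + (-2*P - 2*P*x) = 4 - 2*P - 2*P*x)
(q(45, -32) - 1706)/(4553 - 603) = ((4 - 2*(-32) - 2*(-32)*45) - 1706)/(4553 - 603) = ((4 + 64 + 2880) - 1706)/3950 = (2948 - 1706)*(1/3950) = 1242*(1/3950) = 621/1975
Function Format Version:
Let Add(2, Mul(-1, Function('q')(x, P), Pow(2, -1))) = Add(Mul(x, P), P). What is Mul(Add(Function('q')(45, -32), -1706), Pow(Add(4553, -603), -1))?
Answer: Rational(621, 1975) ≈ 0.31443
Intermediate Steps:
Function('q')(x, P) = Add(4, Mul(-2, P), Mul(-2, P, x)) (Function('q')(x, P) = Add(4, Mul(-2, Add(Mul(x, P), P))) = Add(4, Mul(-2, Add(Mul(P, x), P))) = Add(4, Mul(-2, Add(P, Mul(P, x)))) = Add(4, Add(Mul(-2, P), Mul(-2, P, x))) = Add(4, Mul(-2, P), Mul(-2, P, x)))
Mul(Add(Function('q')(45, -32), -1706), Pow(Add(4553, -603), -1)) = Mul(Add(Add(4, Mul(-2, -32), Mul(-2, -32, 45)), -1706), Pow(Add(4553, -603), -1)) = Mul(Add(Add(4, 64, 2880), -1706), Pow(3950, -1)) = Mul(Add(2948, -1706), Rational(1, 3950)) = Mul(1242, Rational(1, 3950)) = Rational(621, 1975)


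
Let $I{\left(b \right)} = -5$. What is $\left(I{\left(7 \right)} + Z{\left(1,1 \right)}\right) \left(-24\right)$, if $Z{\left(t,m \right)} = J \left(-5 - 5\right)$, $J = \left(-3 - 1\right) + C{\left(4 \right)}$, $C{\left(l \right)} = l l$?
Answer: $3000$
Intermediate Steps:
$C{\left(l \right)} = l^{2}$
$J = 12$ ($J = \left(-3 - 1\right) + 4^{2} = -4 + 16 = 12$)
$Z{\left(t,m \right)} = -120$ ($Z{\left(t,m \right)} = 12 \left(-5 - 5\right) = 12 \left(-10\right) = -120$)
$\left(I{\left(7 \right)} + Z{\left(1,1 \right)}\right) \left(-24\right) = \left(-5 - 120\right) \left(-24\right) = \left(-125\right) \left(-24\right) = 3000$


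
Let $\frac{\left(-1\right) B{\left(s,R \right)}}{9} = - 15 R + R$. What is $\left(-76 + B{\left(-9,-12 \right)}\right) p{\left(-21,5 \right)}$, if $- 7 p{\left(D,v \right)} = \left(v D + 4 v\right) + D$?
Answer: $- \frac{168328}{7} \approx -24047.0$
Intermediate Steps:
$p{\left(D,v \right)} = - \frac{4 v}{7} - \frac{D}{7} - \frac{D v}{7}$ ($p{\left(D,v \right)} = - \frac{\left(v D + 4 v\right) + D}{7} = - \frac{\left(D v + 4 v\right) + D}{7} = - \frac{\left(4 v + D v\right) + D}{7} = - \frac{D + 4 v + D v}{7} = - \frac{4 v}{7} - \frac{D}{7} - \frac{D v}{7}$)
$B{\left(s,R \right)} = 126 R$ ($B{\left(s,R \right)} = - 9 \left(- 15 R + R\right) = - 9 \left(- 14 R\right) = 126 R$)
$\left(-76 + B{\left(-9,-12 \right)}\right) p{\left(-21,5 \right)} = \left(-76 + 126 \left(-12\right)\right) \left(\left(- \frac{4}{7}\right) 5 - -3 - \left(-3\right) 5\right) = \left(-76 - 1512\right) \left(- \frac{20}{7} + 3 + 15\right) = \left(-1588\right) \frac{106}{7} = - \frac{168328}{7}$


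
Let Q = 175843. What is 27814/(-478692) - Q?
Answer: -42087332585/239346 ≈ -1.7584e+5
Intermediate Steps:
27814/(-478692) - Q = 27814/(-478692) - 1*175843 = 27814*(-1/478692) - 175843 = -13907/239346 - 175843 = -42087332585/239346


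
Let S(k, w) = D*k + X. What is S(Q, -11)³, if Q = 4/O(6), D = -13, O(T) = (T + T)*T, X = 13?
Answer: 10793861/5832 ≈ 1850.8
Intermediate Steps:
O(T) = 2*T² (O(T) = (2*T)*T = 2*T²)
Q = 1/18 (Q = 4/((2*6²)) = 4/((2*36)) = 4/72 = 4*(1/72) = 1/18 ≈ 0.055556)
S(k, w) = 13 - 13*k (S(k, w) = -13*k + 13 = 13 - 13*k)
S(Q, -11)³ = (13 - 13*1/18)³ = (13 - 13/18)³ = (221/18)³ = 10793861/5832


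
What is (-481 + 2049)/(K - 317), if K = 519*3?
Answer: 196/155 ≈ 1.2645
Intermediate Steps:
K = 1557
(-481 + 2049)/(K - 317) = (-481 + 2049)/(1557 - 317) = 1568/1240 = 1568*(1/1240) = 196/155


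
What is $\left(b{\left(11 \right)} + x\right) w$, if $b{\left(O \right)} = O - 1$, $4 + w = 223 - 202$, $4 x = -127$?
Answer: $- \frac{1479}{4} \approx -369.75$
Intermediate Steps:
$x = - \frac{127}{4}$ ($x = \frac{1}{4} \left(-127\right) = - \frac{127}{4} \approx -31.75$)
$w = 17$ ($w = -4 + \left(223 - 202\right) = -4 + 21 = 17$)
$b{\left(O \right)} = -1 + O$ ($b{\left(O \right)} = O - 1 = -1 + O$)
$\left(b{\left(11 \right)} + x\right) w = \left(\left(-1 + 11\right) - \frac{127}{4}\right) 17 = \left(10 - \frac{127}{4}\right) 17 = \left(- \frac{87}{4}\right) 17 = - \frac{1479}{4}$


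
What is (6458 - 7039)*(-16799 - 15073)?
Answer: 18517632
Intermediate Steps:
(6458 - 7039)*(-16799 - 15073) = -581*(-31872) = 18517632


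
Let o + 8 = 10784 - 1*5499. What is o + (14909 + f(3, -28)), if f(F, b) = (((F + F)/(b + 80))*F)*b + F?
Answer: 262331/13 ≈ 20179.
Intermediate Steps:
f(F, b) = F + 2*b*F²/(80 + b) (f(F, b) = (((2*F)/(80 + b))*F)*b + F = ((2*F/(80 + b))*F)*b + F = (2*F²/(80 + b))*b + F = 2*b*F²/(80 + b) + F = F + 2*b*F²/(80 + b))
o = 5277 (o = -8 + (10784 - 1*5499) = -8 + (10784 - 5499) = -8 + 5285 = 5277)
o + (14909 + f(3, -28)) = 5277 + (14909 + 3*(80 - 28 + 2*3*(-28))/(80 - 28)) = 5277 + (14909 + 3*(80 - 28 - 168)/52) = 5277 + (14909 + 3*(1/52)*(-116)) = 5277 + (14909 - 87/13) = 5277 + 193730/13 = 262331/13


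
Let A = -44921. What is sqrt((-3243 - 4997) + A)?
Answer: I*sqrt(53161) ≈ 230.57*I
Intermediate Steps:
sqrt((-3243 - 4997) + A) = sqrt((-3243 - 4997) - 44921) = sqrt(-8240 - 44921) = sqrt(-53161) = I*sqrt(53161)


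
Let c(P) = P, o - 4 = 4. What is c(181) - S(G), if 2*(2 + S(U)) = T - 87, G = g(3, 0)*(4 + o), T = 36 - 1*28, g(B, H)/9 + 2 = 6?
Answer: 445/2 ≈ 222.50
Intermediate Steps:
o = 8 (o = 4 + 4 = 8)
g(B, H) = 36 (g(B, H) = -18 + 9*6 = -18 + 54 = 36)
T = 8 (T = 36 - 28 = 8)
G = 432 (G = 36*(4 + 8) = 36*12 = 432)
S(U) = -83/2 (S(U) = -2 + (8 - 87)/2 = -2 + (½)*(-79) = -2 - 79/2 = -83/2)
c(181) - S(G) = 181 - 1*(-83/2) = 181 + 83/2 = 445/2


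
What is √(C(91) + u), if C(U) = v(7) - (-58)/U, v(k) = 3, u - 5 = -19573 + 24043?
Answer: 6*√1030211/91 ≈ 66.923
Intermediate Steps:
u = 4475 (u = 5 + (-19573 + 24043) = 5 + 4470 = 4475)
C(U) = 3 + 58/U (C(U) = 3 - (-58)/U = 3 + 58/U)
√(C(91) + u) = √((3 + 58/91) + 4475) = √(331/91 + 4475) = √(407556/91) = 6*√1030211/91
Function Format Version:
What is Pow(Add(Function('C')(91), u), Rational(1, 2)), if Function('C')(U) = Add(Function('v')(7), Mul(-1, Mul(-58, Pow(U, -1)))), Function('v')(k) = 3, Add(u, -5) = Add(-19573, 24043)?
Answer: Mul(Rational(6, 91), Pow(1030211, Rational(1, 2))) ≈ 66.923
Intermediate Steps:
u = 4475 (u = Add(5, Add(-19573, 24043)) = Add(5, 4470) = 4475)
Function('C')(U) = Add(3, Mul(58, Pow(U, -1))) (Function('C')(U) = Add(3, Mul(-1, Mul(-58, Pow(U, -1)))) = Add(3, Mul(58, Pow(U, -1))))
Pow(Add(Function('C')(91), u), Rational(1, 2)) = Pow(Add(Add(3, Mul(58, Pow(91, -1))), 4475), Rational(1, 2)) = Pow(Add(Add(3, Mul(58, Rational(1, 91))), 4475), Rational(1, 2)) = Pow(Add(Add(3, Rational(58, 91)), 4475), Rational(1, 2)) = Pow(Add(Rational(331, 91), 4475), Rational(1, 2)) = Pow(Rational(407556, 91), Rational(1, 2)) = Mul(Rational(6, 91), Pow(1030211, Rational(1, 2)))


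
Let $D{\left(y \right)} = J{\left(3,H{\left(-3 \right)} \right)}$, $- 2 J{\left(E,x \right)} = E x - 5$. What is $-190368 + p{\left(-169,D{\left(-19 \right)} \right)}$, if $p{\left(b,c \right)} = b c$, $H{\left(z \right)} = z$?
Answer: $-191551$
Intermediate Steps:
$J{\left(E,x \right)} = \frac{5}{2} - \frac{E x}{2}$ ($J{\left(E,x \right)} = - \frac{E x - 5}{2} = - \frac{-5 + E x}{2} = \frac{5}{2} - \frac{E x}{2}$)
$D{\left(y \right)} = 7$ ($D{\left(y \right)} = \frac{5}{2} - \frac{3}{2} \left(-3\right) = \frac{5}{2} + \frac{9}{2} = 7$)
$-190368 + p{\left(-169,D{\left(-19 \right)} \right)} = -190368 - 1183 = -191551$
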